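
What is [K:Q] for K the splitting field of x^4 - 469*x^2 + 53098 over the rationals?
[K:Q] = 4

f factors as (x^2 - 278)(x^2 - 191); the splitting field is K = Q(sqrt(278), sqrt(191)). Since 278, 191, and 53098 are all non-squares in Q, the three subfields Q(sqrt(278)), Q(sqrt(191)), Q(sqrt(53098)) are distinct degree-2 extensions, so [K:Q] = 4 (Klein four Galois group).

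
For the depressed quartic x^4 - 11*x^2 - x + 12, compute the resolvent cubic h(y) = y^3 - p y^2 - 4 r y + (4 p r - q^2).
h(y) = y^3 + 11*y^2 - 48*y - 529

Identify coefficients: p = -11, q = -1, r = 12.
Plug into h(y) = y^3 - p y^2 - 4 r y + (4 p r - q^2):
  h(y) = y^3 - (-11) y^2 - 4*(12) y + (4*(-11)*(12) - (-1)^2)
       = y^3 + (11) y^2 + (-48) y + (-529).
Simplifying: h(y) = y^3 + 11*y^2 - 48*y - 529.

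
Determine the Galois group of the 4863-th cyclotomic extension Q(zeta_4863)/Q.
|Gal(Q(zeta_4863)/Q)| = phi(4863) = 3240; group ≅ (Z/4863Z)^* ≅ Z/2Z × Z/1620Z

The n-th cyclotomic polynomial Φ_4863(x) is the minimal polynomial of zeta_4863 over Q and has degree phi(4863) = 3240. So Q(zeta_4863) is a degree-3240 Galois extension with Galois group (Z/4863Z)^*. By CRT, (Z/4863Z)^* ≅ (Z/3Z)^* × (Z/1621Z)^*. Each prime-power unit group is (Z/3Z)^* ≅ Z/2Z; (Z/1621Z)^* ≅ Z/1620Z. Hence Gal(Q(zeta_4863)/Q) ≅ Z/2Z × Z/1620Z.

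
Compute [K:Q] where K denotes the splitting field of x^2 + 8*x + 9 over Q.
[K:Q] = 2

The discriminant of x^2 + (8)*x + (9) is b^2 - 4c = 64 - (36) = 28. Since 28 is not a perfect square in Q, the polynomial is irreducible over Q. Its two roots generate a degree-2 extension, so [K:Q] = 2.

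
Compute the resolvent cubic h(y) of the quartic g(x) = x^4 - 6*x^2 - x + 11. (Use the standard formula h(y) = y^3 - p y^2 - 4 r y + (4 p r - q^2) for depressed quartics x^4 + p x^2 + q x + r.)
h(y) = y^3 + 6*y^2 - 44*y - 265

Identify coefficients: p = -6, q = -1, r = 11.
Plug into h(y) = y^3 - p y^2 - 4 r y + (4 p r - q^2):
  h(y) = y^3 - (-6) y^2 - 4*(11) y + (4*(-6)*(11) - (-1)^2)
       = y^3 + (6) y^2 + (-44) y + (-265).
Simplifying: h(y) = y^3 + 6*y^2 - 44*y - 265.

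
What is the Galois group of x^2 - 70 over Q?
Gal(K/Q) = Z/2Z (cyclic of order 2)

x^2 - 70 is irreducible over Q since 70 is not a rational square. The splitting field Q(sqrt(70)) has degree 2 over Q, and its unique nontrivial automorphism is sqrt(70) ↦ -sqrt(70). Hence Gal(Q(sqrt(70))/Q) = Z/2Z.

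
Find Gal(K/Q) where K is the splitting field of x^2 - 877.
Gal(K/Q) = Z/2Z (cyclic of order 2)

x^2 - 877 is irreducible over Q since 877 is not a rational square. The splitting field Q(sqrt(877)) has degree 2 over Q, and its unique nontrivial automorphism is sqrt(877) ↦ -sqrt(877). Hence Gal(Q(sqrt(877))/Q) = Z/2Z.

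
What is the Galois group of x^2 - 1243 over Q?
Gal(K/Q) = Z/2Z (cyclic of order 2)

x^2 - 1243 is irreducible over Q since 1243 is not a rational square. The splitting field Q(sqrt(1243)) has degree 2 over Q, and its unique nontrivial automorphism is sqrt(1243) ↦ -sqrt(1243). Hence Gal(Q(sqrt(1243))/Q) = Z/2Z.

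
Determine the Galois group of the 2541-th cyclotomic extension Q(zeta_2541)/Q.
|Gal(Q(zeta_2541)/Q)| = phi(2541) = 1320; group ≅ (Z/2541Z)^* ≅ Z/2Z × Z/6Z × Z/110Z

The n-th cyclotomic polynomial Φ_2541(x) is the minimal polynomial of zeta_2541 over Q and has degree phi(2541) = 1320. So Q(zeta_2541) is a degree-1320 Galois extension with Galois group (Z/2541Z)^*. By CRT, (Z/2541Z)^* ≅ (Z/3Z)^* × (Z/7Z)^* × (Z/121Z)^*. Each prime-power unit group is (Z/3Z)^* ≅ Z/2Z; (Z/7Z)^* ≅ Z/6Z; (Z/121Z)^* ≅ Z/110Z. Hence Gal(Q(zeta_2541)/Q) ≅ Z/2Z × Z/6Z × Z/110Z.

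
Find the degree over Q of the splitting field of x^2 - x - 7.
[K:Q] = 2

The discriminant of x^2 + (-1)*x + (-7) is b^2 - 4c = 1 - (-28) = 29. Since 29 is not a perfect square in Q, the polynomial is irreducible over Q. Its two roots generate a degree-2 extension, so [K:Q] = 2.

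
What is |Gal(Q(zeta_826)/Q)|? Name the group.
|Gal(Q(zeta_826)/Q)| = phi(826) = 348; group ≅ (Z/826Z)^* ≅ Z/6Z × Z/58Z

The n-th cyclotomic polynomial Φ_826(x) is the minimal polynomial of zeta_826 over Q and has degree phi(826) = 348. So Q(zeta_826) is a degree-348 Galois extension with Galois group (Z/826Z)^*. By CRT, (Z/826Z)^* ≅ (Z/2Z)^* × (Z/7Z)^* × (Z/59Z)^*. Each prime-power unit group is (Z/2Z)^* ≅ trivial group (order 1); (Z/7Z)^* ≅ Z/6Z; (Z/59Z)^* ≅ Z/58Z. Hence Gal(Q(zeta_826)/Q) ≅ Z/6Z × Z/58Z.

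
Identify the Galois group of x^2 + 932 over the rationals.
Gal(K/Q) = Z/2Z (cyclic of order 2)

x^2 + 932 is irreducible over Q since -932 is not a rational square. The splitting field Q(sqrt(-932)) has degree 2 over Q, and its unique nontrivial automorphism is sqrt(-932) ↦ -sqrt(-932). Hence Gal(Q(sqrt(-932))/Q) = Z/2Z.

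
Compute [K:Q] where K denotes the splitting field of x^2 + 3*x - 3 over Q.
[K:Q] = 2

The discriminant of x^2 + (3)*x + (-3) is b^2 - 4c = 9 - (-12) = 21. Since 21 is not a perfect square in Q, the polynomial is irreducible over Q. Its two roots generate a degree-2 extension, so [K:Q] = 2.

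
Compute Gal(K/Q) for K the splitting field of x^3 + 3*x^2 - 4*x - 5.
Gal(K/Q) = S_3 (symmetric group of order 6)

Compute the discriminant of x^3 + (3)*x^2 + (-4)*x + (-5): Δ = 1345. Since Δ is not a rational square, the Galois group is not contained in A_3; it must be the full S_3 (irreducibility of the cubic rules out anything smaller).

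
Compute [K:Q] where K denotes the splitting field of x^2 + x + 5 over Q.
[K:Q] = 2

The discriminant of x^2 + (1)*x + (5) is b^2 - 4c = 1 - (20) = -19. Since -19 is not a perfect square in Q, the polynomial is irreducible over Q. Its two roots generate a degree-2 extension, so [K:Q] = 2.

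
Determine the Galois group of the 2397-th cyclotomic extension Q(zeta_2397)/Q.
|Gal(Q(zeta_2397)/Q)| = phi(2397) = 1472; group ≅ (Z/2397Z)^* ≅ Z/2Z × Z/16Z × Z/46Z

The n-th cyclotomic polynomial Φ_2397(x) is the minimal polynomial of zeta_2397 over Q and has degree phi(2397) = 1472. So Q(zeta_2397) is a degree-1472 Galois extension with Galois group (Z/2397Z)^*. By CRT, (Z/2397Z)^* ≅ (Z/3Z)^* × (Z/17Z)^* × (Z/47Z)^*. Each prime-power unit group is (Z/3Z)^* ≅ Z/2Z; (Z/17Z)^* ≅ Z/16Z; (Z/47Z)^* ≅ Z/46Z. Hence Gal(Q(zeta_2397)/Q) ≅ Z/2Z × Z/16Z × Z/46Z.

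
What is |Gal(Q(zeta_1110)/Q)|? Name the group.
|Gal(Q(zeta_1110)/Q)| = phi(1110) = 288; group ≅ (Z/1110Z)^* ≅ Z/2Z × Z/4Z × Z/36Z

The n-th cyclotomic polynomial Φ_1110(x) is the minimal polynomial of zeta_1110 over Q and has degree phi(1110) = 288. So Q(zeta_1110) is a degree-288 Galois extension with Galois group (Z/1110Z)^*. By CRT, (Z/1110Z)^* ≅ (Z/2Z)^* × (Z/3Z)^* × (Z/5Z)^* × (Z/37Z)^*. Each prime-power unit group is (Z/2Z)^* ≅ trivial group (order 1); (Z/3Z)^* ≅ Z/2Z; (Z/5Z)^* ≅ Z/4Z; (Z/37Z)^* ≅ Z/36Z. Hence Gal(Q(zeta_1110)/Q) ≅ Z/2Z × Z/4Z × Z/36Z.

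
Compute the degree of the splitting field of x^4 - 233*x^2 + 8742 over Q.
[K:Q] = 4

f factors as (x^2 - 186)(x^2 - 47); the splitting field is K = Q(sqrt(186), sqrt(47)). Since 186, 47, and 8742 are all non-squares in Q, the three subfields Q(sqrt(186)), Q(sqrt(47)), Q(sqrt(8742)) are distinct degree-2 extensions, so [K:Q] = 4 (Klein four Galois group).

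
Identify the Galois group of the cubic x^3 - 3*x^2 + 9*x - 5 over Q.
Gal(K/Q) = S_3 (symmetric group of order 6)

Compute the discriminant of x^3 + (-3)*x^2 + (9)*x + (-5): Δ = -972. Since Δ is not a rational square, the Galois group is not contained in A_3; it must be the full S_3 (irreducibility of the cubic rules out anything smaller).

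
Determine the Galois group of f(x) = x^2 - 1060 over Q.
Gal(K/Q) = Z/2Z (cyclic of order 2)

x^2 - 1060 is irreducible over Q since 1060 is not a rational square. The splitting field Q(sqrt(1060)) has degree 2 over Q, and its unique nontrivial automorphism is sqrt(1060) ↦ -sqrt(1060). Hence Gal(Q(sqrt(1060))/Q) = Z/2Z.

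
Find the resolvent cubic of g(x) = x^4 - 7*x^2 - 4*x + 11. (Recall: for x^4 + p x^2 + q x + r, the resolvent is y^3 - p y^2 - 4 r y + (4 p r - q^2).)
h(y) = y^3 + 7*y^2 - 44*y - 324

Identify coefficients: p = -7, q = -4, r = 11.
Plug into h(y) = y^3 - p y^2 - 4 r y + (4 p r - q^2):
  h(y) = y^3 - (-7) y^2 - 4*(11) y + (4*(-7)*(11) - (-4)^2)
       = y^3 + (7) y^2 + (-44) y + (-324).
Simplifying: h(y) = y^3 + 7*y^2 - 44*y - 324.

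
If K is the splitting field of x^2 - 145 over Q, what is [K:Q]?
[K:Q] = 2

The polynomial x^2 - 145 is irreducible over Q since 145 is not a perfect square. Its splitting field is Q(sqrt(145)), which has degree 2 over Q.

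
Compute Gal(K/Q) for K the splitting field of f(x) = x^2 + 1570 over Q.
Gal(K/Q) = Z/2Z (cyclic of order 2)

x^2 + 1570 is irreducible over Q since -1570 is not a rational square. The splitting field Q(sqrt(-1570)) has degree 2 over Q, and its unique nontrivial automorphism is sqrt(-1570) ↦ -sqrt(-1570). Hence Gal(Q(sqrt(-1570))/Q) = Z/2Z.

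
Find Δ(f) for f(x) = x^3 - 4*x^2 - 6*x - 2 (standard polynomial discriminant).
Δ = -44

For x^3 + a x^2 + b x + c the discriminant is Δ = 18 a b c - 4 a^3 c + a^2 b^2 - 4 b^3 - 27 c^2.
Plug a = -4, b = -6, c = -2:
  18*(-4)*(-6)*(-2) - 4*(-4)^3*(-2) + (-4)^2*(-6)^2 - 4*(-6)^3 - 27*(-2)^2
  = -864 + (-512) + 576 + (864) + (-108)
  = -44.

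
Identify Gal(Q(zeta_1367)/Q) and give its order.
|Gal(Q(zeta_1367)/Q)| = phi(1367) = 1366; group ≅ (Z/1367Z)^* ≅ Z/1366Z

The n-th cyclotomic polynomial Φ_1367(x) is the minimal polynomial of zeta_1367 over Q and has degree phi(1367) = 1366. So Q(zeta_1367) is a degree-1366 Galois extension with Galois group (Z/1367Z)^*. (Z/1367Z)^* is cyclic since 1367 is an odd prime power (or 4). Hence Gal(Q(zeta_1367)/Q) ≅ Z/1366Z.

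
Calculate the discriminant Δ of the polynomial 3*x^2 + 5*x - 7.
Δ = 109

For a quadratic a x^2 + b x + c the discriminant is Δ = b^2 - 4ac = (5)^2 - 4*(3)*(-7) = 25 - (-84) = 109.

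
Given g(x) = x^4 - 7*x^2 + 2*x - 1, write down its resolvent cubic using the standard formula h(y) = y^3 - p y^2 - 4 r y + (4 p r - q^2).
h(y) = y^3 + 7*y^2 + 4*y + 24

Identify coefficients: p = -7, q = 2, r = -1.
Plug into h(y) = y^3 - p y^2 - 4 r y + (4 p r - q^2):
  h(y) = y^3 - (-7) y^2 - 4*(-1) y + (4*(-7)*(-1) - (2)^2)
       = y^3 + (7) y^2 + (4) y + (24).
Simplifying: h(y) = y^3 + 7*y^2 + 4*y + 24.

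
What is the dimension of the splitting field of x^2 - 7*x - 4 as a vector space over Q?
[K:Q] = 2

The discriminant of x^2 + (-7)*x + (-4) is b^2 - 4c = 49 - (-16) = 65. Since 65 is not a perfect square in Q, the polynomial is irreducible over Q. Its two roots generate a degree-2 extension, so [K:Q] = 2.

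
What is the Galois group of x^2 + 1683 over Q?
Gal(K/Q) = Z/2Z (cyclic of order 2)

x^2 + 1683 is irreducible over Q since -1683 is not a rational square. The splitting field Q(sqrt(-1683)) has degree 2 over Q, and its unique nontrivial automorphism is sqrt(-1683) ↦ -sqrt(-1683). Hence Gal(Q(sqrt(-1683))/Q) = Z/2Z.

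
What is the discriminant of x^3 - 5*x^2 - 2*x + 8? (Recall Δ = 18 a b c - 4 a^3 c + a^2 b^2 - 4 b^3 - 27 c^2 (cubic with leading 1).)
Δ = 3844

For x^3 + a x^2 + b x + c the discriminant is Δ = 18 a b c - 4 a^3 c + a^2 b^2 - 4 b^3 - 27 c^2.
Plug a = -5, b = -2, c = 8:
  18*(-5)*(-2)*(8) - 4*(-5)^3*(8) + (-5)^2*(-2)^2 - 4*(-2)^3 - 27*(8)^2
  = 1440 + (4000) + 100 + (32) + (-1728)
  = 3844.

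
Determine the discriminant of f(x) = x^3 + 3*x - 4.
Δ = -540

For a depressed cubic x^3 + p x + q the discriminant is Δ = -4 p^3 - 27 q^2 = -4*(3)^3 - 27*(-4)^2 = -108 - 432 = -540.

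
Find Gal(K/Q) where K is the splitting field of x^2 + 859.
Gal(K/Q) = Z/2Z (cyclic of order 2)

x^2 + 859 is irreducible over Q since -859 is not a rational square. The splitting field Q(sqrt(-859)) has degree 2 over Q, and its unique nontrivial automorphism is sqrt(-859) ↦ -sqrt(-859). Hence Gal(Q(sqrt(-859))/Q) = Z/2Z.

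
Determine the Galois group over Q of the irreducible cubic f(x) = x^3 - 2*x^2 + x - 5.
Gal(K/Q) = S_3 (symmetric group of order 6)

Compute the discriminant of x^3 + (-2)*x^2 + (1)*x + (-5): Δ = -655. Since Δ is not a rational square, the Galois group is not contained in A_3; it must be the full S_3 (irreducibility of the cubic rules out anything smaller).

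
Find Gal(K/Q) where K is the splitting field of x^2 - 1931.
Gal(K/Q) = Z/2Z (cyclic of order 2)

x^2 - 1931 is irreducible over Q since 1931 is not a rational square. The splitting field Q(sqrt(1931)) has degree 2 over Q, and its unique nontrivial automorphism is sqrt(1931) ↦ -sqrt(1931). Hence Gal(Q(sqrt(1931))/Q) = Z/2Z.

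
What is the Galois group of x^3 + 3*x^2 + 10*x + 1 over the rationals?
Gal(K/Q) = S_3 (symmetric group of order 6)

Compute the discriminant of x^3 + (3)*x^2 + (10)*x + (1): Δ = -2695. Since Δ is not a rational square, the Galois group is not contained in A_3; it must be the full S_3 (irreducibility of the cubic rules out anything smaller).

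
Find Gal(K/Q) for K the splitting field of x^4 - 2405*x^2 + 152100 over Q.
Gal(K/Q) = Z/2Z (cyclic of order 2)

f factors as (x^2 - 2340)(x^2 - 65), so the splitting field is K = Q(sqrt(2340), sqrt(65)). The squarefree part of 2340 is 65 and the squarefree part of 65 is also 65, so sqrt(2340) and sqrt(65) are both rational multiples of sqrt(65). Hence Q(sqrt(2340)) = Q(sqrt(65)) = Q(sqrt(65)), and the splitting field collapses to a single degree-2 extension with Galois group Z/2Z.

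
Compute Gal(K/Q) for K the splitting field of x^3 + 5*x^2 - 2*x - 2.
Gal(K/Q) = S_3 (symmetric group of order 6)

Compute the discriminant of x^3 + (5)*x^2 + (-2)*x + (-2): Δ = 1384. Since Δ is not a rational square, the Galois group is not contained in A_3; it must be the full S_3 (irreducibility of the cubic rules out anything smaller).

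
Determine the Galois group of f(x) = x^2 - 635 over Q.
Gal(K/Q) = Z/2Z (cyclic of order 2)

x^2 - 635 is irreducible over Q since 635 is not a rational square. The splitting field Q(sqrt(635)) has degree 2 over Q, and its unique nontrivial automorphism is sqrt(635) ↦ -sqrt(635). Hence Gal(Q(sqrt(635))/Q) = Z/2Z.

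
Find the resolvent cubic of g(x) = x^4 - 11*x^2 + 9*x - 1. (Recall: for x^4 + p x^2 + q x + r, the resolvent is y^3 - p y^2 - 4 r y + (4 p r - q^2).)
h(y) = y^3 + 11*y^2 + 4*y - 37

Identify coefficients: p = -11, q = 9, r = -1.
Plug into h(y) = y^3 - p y^2 - 4 r y + (4 p r - q^2):
  h(y) = y^3 - (-11) y^2 - 4*(-1) y + (4*(-11)*(-1) - (9)^2)
       = y^3 + (11) y^2 + (4) y + (-37).
Simplifying: h(y) = y^3 + 11*y^2 + 4*y - 37.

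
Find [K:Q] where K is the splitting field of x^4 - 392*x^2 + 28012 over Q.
[K:Q] = 4

f factors as (x^2 - 94)(x^2 - 298); the splitting field is K = Q(sqrt(94), sqrt(298)). Since 94, 298, and 28012 are all non-squares in Q, the three subfields Q(sqrt(94)), Q(sqrt(298)), Q(sqrt(28012)) are distinct degree-2 extensions, so [K:Q] = 4 (Klein four Galois group).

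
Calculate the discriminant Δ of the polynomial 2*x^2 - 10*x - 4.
Δ = 132

For a quadratic a x^2 + b x + c the discriminant is Δ = b^2 - 4ac = (-10)^2 - 4*(2)*(-4) = 100 - (-32) = 132.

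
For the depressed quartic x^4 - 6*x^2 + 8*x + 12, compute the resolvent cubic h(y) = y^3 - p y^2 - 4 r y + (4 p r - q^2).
h(y) = y^3 + 6*y^2 - 48*y - 352

Identify coefficients: p = -6, q = 8, r = 12.
Plug into h(y) = y^3 - p y^2 - 4 r y + (4 p r - q^2):
  h(y) = y^3 - (-6) y^2 - 4*(12) y + (4*(-6)*(12) - (8)^2)
       = y^3 + (6) y^2 + (-48) y + (-352).
Simplifying: h(y) = y^3 + 6*y^2 - 48*y - 352.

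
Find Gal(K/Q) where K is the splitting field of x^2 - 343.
Gal(K/Q) = Z/2Z (cyclic of order 2)

x^2 - 343 is irreducible over Q since 343 is not a rational square. The splitting field Q(sqrt(343)) has degree 2 over Q, and its unique nontrivial automorphism is sqrt(343) ↦ -sqrt(343). Hence Gal(Q(sqrt(343))/Q) = Z/2Z.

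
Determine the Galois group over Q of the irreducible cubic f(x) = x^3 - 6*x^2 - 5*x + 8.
Gal(K/Q) = S_3 (symmetric group of order 6)

Compute the discriminant of x^3 + (-6)*x^2 + (-5)*x + (8): Δ = 10904. Since Δ is not a rational square, the Galois group is not contained in A_3; it must be the full S_3 (irreducibility of the cubic rules out anything smaller).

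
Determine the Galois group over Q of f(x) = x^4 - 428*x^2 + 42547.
Gal(K/Q) = V_4 (Klein four-group, Z/2Z × Z/2Z)

f factors as (x^2 - 271)(x^2 - 157), so the splitting field is K = Q(sqrt(271), sqrt(157)). The elements 271, 157, 42547 are all non-squares in Q, so sqrt(271) and sqrt(157) generate independent quadratic extensions. Thus [K:Q] = 4 and Gal(K/Q) is generated by the two order-2 automorphisms sqrt(271) ↦ -sqrt(271) and sqrt(157) ↦ -sqrt(157), giving V_4.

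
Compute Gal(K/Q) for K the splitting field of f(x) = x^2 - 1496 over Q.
Gal(K/Q) = Z/2Z (cyclic of order 2)

x^2 - 1496 is irreducible over Q since 1496 is not a rational square. The splitting field Q(sqrt(1496)) has degree 2 over Q, and its unique nontrivial automorphism is sqrt(1496) ↦ -sqrt(1496). Hence Gal(Q(sqrt(1496))/Q) = Z/2Z.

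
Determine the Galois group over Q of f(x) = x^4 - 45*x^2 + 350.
Gal(K/Q) = V_4 (Klein four-group, Z/2Z × Z/2Z)

f factors as (x^2 - 35)(x^2 - 10), so the splitting field is K = Q(sqrt(35), sqrt(10)). The elements 35, 10, 350 are all non-squares in Q, so sqrt(35) and sqrt(10) generate independent quadratic extensions. Thus [K:Q] = 4 and Gal(K/Q) is generated by the two order-2 automorphisms sqrt(35) ↦ -sqrt(35) and sqrt(10) ↦ -sqrt(10), giving V_4.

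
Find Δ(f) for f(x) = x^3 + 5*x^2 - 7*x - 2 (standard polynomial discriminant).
Δ = 4749

For x^3 + a x^2 + b x + c the discriminant is Δ = 18 a b c - 4 a^3 c + a^2 b^2 - 4 b^3 - 27 c^2.
Plug a = 5, b = -7, c = -2:
  18*(5)*(-7)*(-2) - 4*(5)^3*(-2) + (5)^2*(-7)^2 - 4*(-7)^3 - 27*(-2)^2
  = 1260 + (1000) + 1225 + (1372) + (-108)
  = 4749.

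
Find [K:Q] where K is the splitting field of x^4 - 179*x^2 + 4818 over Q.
[K:Q] = 4

f factors as (x^2 - 33)(x^2 - 146); the splitting field is K = Q(sqrt(33), sqrt(146)). Since 33, 146, and 4818 are all non-squares in Q, the three subfields Q(sqrt(33)), Q(sqrt(146)), Q(sqrt(4818)) are distinct degree-2 extensions, so [K:Q] = 4 (Klein four Galois group).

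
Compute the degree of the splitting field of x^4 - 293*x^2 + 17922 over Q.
[K:Q] = 4

f factors as (x^2 - 206)(x^2 - 87); the splitting field is K = Q(sqrt(206), sqrt(87)). Since 206, 87, and 17922 are all non-squares in Q, the three subfields Q(sqrt(206)), Q(sqrt(87)), Q(sqrt(17922)) are distinct degree-2 extensions, so [K:Q] = 4 (Klein four Galois group).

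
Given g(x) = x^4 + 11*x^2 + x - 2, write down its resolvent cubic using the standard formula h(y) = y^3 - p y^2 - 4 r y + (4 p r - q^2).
h(y) = y^3 - 11*y^2 + 8*y - 89

Identify coefficients: p = 11, q = 1, r = -2.
Plug into h(y) = y^3 - p y^2 - 4 r y + (4 p r - q^2):
  h(y) = y^3 - (11) y^2 - 4*(-2) y + (4*(11)*(-2) - (1)^2)
       = y^3 + (-11) y^2 + (8) y + (-89).
Simplifying: h(y) = y^3 - 11*y^2 + 8*y - 89.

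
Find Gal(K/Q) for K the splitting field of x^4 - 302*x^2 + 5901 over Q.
Gal(K/Q) = V_4 (Klein four-group, Z/2Z × Z/2Z)

f factors as (x^2 - 21)(x^2 - 281), so the splitting field is K = Q(sqrt(21), sqrt(281)). The elements 21, 281, 5901 are all non-squares in Q, so sqrt(21) and sqrt(281) generate independent quadratic extensions. Thus [K:Q] = 4 and Gal(K/Q) is generated by the two order-2 automorphisms sqrt(21) ↦ -sqrt(21) and sqrt(281) ↦ -sqrt(281), giving V_4.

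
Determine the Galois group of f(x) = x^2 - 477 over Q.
Gal(K/Q) = Z/2Z (cyclic of order 2)

x^2 - 477 is irreducible over Q since 477 is not a rational square. The splitting field Q(sqrt(477)) has degree 2 over Q, and its unique nontrivial automorphism is sqrt(477) ↦ -sqrt(477). Hence Gal(Q(sqrt(477))/Q) = Z/2Z.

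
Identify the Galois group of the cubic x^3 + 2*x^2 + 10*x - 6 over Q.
Gal(K/Q) = S_3 (symmetric group of order 6)

Compute the discriminant of x^3 + (2)*x^2 + (10)*x + (-6): Δ = -6540. Since Δ is not a rational square, the Galois group is not contained in A_3; it must be the full S_3 (irreducibility of the cubic rules out anything smaller).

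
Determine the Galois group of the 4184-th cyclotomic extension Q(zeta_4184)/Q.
|Gal(Q(zeta_4184)/Q)| = phi(4184) = 2088; group ≅ (Z/4184Z)^* ≅ Z/2Z × Z/2Z × Z/522Z

The n-th cyclotomic polynomial Φ_4184(x) is the minimal polynomial of zeta_4184 over Q and has degree phi(4184) = 2088. So Q(zeta_4184) is a degree-2088 Galois extension with Galois group (Z/4184Z)^*. By CRT, (Z/4184Z)^* ≅ (Z/8Z)^* × (Z/523Z)^*. Each prime-power unit group is (Z/8Z)^* ≅ Z/2Z × Z/2Z; (Z/523Z)^* ≅ Z/522Z. Hence Gal(Q(zeta_4184)/Q) ≅ Z/2Z × Z/2Z × Z/522Z.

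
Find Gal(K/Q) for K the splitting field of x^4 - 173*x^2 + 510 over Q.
Gal(K/Q) = V_4 (Klein four-group, Z/2Z × Z/2Z)

f factors as (x^2 - 3)(x^2 - 170), so the splitting field is K = Q(sqrt(3), sqrt(170)). The elements 3, 170, 510 are all non-squares in Q, so sqrt(3) and sqrt(170) generate independent quadratic extensions. Thus [K:Q] = 4 and Gal(K/Q) is generated by the two order-2 automorphisms sqrt(3) ↦ -sqrt(3) and sqrt(170) ↦ -sqrt(170), giving V_4.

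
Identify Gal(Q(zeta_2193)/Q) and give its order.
|Gal(Q(zeta_2193)/Q)| = phi(2193) = 1344; group ≅ (Z/2193Z)^* ≅ Z/2Z × Z/16Z × Z/42Z

The n-th cyclotomic polynomial Φ_2193(x) is the minimal polynomial of zeta_2193 over Q and has degree phi(2193) = 1344. So Q(zeta_2193) is a degree-1344 Galois extension with Galois group (Z/2193Z)^*. By CRT, (Z/2193Z)^* ≅ (Z/3Z)^* × (Z/17Z)^* × (Z/43Z)^*. Each prime-power unit group is (Z/3Z)^* ≅ Z/2Z; (Z/17Z)^* ≅ Z/16Z; (Z/43Z)^* ≅ Z/42Z. Hence Gal(Q(zeta_2193)/Q) ≅ Z/2Z × Z/16Z × Z/42Z.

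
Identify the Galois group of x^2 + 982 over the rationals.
Gal(K/Q) = Z/2Z (cyclic of order 2)

x^2 + 982 is irreducible over Q since -982 is not a rational square. The splitting field Q(sqrt(-982)) has degree 2 over Q, and its unique nontrivial automorphism is sqrt(-982) ↦ -sqrt(-982). Hence Gal(Q(sqrt(-982))/Q) = Z/2Z.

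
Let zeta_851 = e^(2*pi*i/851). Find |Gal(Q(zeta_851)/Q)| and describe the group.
|Gal(Q(zeta_851)/Q)| = phi(851) = 792; group ≅ (Z/851Z)^* ≅ Z/22Z × Z/36Z

The n-th cyclotomic polynomial Φ_851(x) is the minimal polynomial of zeta_851 over Q and has degree phi(851) = 792. So Q(zeta_851) is a degree-792 Galois extension with Galois group (Z/851Z)^*. By CRT, (Z/851Z)^* ≅ (Z/23Z)^* × (Z/37Z)^*. Each prime-power unit group is (Z/23Z)^* ≅ Z/22Z; (Z/37Z)^* ≅ Z/36Z. Hence Gal(Q(zeta_851)/Q) ≅ Z/22Z × Z/36Z.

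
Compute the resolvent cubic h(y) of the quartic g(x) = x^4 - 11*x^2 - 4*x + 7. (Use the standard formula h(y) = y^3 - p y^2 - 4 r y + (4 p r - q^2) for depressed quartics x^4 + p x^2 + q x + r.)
h(y) = y^3 + 11*y^2 - 28*y - 324

Identify coefficients: p = -11, q = -4, r = 7.
Plug into h(y) = y^3 - p y^2 - 4 r y + (4 p r - q^2):
  h(y) = y^3 - (-11) y^2 - 4*(7) y + (4*(-11)*(7) - (-4)^2)
       = y^3 + (11) y^2 + (-28) y + (-324).
Simplifying: h(y) = y^3 + 11*y^2 - 28*y - 324.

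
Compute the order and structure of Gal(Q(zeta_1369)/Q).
|Gal(Q(zeta_1369)/Q)| = phi(1369) = 1332; group ≅ (Z/1369Z)^* ≅ Z/1332Z

The n-th cyclotomic polynomial Φ_1369(x) is the minimal polynomial of zeta_1369 over Q and has degree phi(1369) = 1332. So Q(zeta_1369) is a degree-1332 Galois extension with Galois group (Z/1369Z)^*. (Z/1369Z)^* is cyclic since 1369 is an odd prime power (or 4). Hence Gal(Q(zeta_1369)/Q) ≅ Z/1332Z.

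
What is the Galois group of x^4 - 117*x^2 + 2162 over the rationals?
Gal(K/Q) = V_4 (Klein four-group, Z/2Z × Z/2Z)

f factors as (x^2 - 94)(x^2 - 23), so the splitting field is K = Q(sqrt(94), sqrt(23)). The elements 94, 23, 2162 are all non-squares in Q, so sqrt(94) and sqrt(23) generate independent quadratic extensions. Thus [K:Q] = 4 and Gal(K/Q) is generated by the two order-2 automorphisms sqrt(94) ↦ -sqrt(94) and sqrt(23) ↦ -sqrt(23), giving V_4.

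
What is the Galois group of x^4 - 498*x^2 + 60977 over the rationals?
Gal(K/Q) = V_4 (Klein four-group, Z/2Z × Z/2Z)

f factors as (x^2 - 281)(x^2 - 217), so the splitting field is K = Q(sqrt(281), sqrt(217)). The elements 281, 217, 60977 are all non-squares in Q, so sqrt(281) and sqrt(217) generate independent quadratic extensions. Thus [K:Q] = 4 and Gal(K/Q) is generated by the two order-2 automorphisms sqrt(281) ↦ -sqrt(281) and sqrt(217) ↦ -sqrt(217), giving V_4.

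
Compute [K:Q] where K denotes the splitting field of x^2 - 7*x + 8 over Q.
[K:Q] = 2

The discriminant of x^2 + (-7)*x + (8) is b^2 - 4c = 49 - (32) = 17. Since 17 is not a perfect square in Q, the polynomial is irreducible over Q. Its two roots generate a degree-2 extension, so [K:Q] = 2.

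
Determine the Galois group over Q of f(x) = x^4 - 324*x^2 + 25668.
Gal(K/Q) = V_4 (Klein four-group, Z/2Z × Z/2Z)

f factors as (x^2 - 186)(x^2 - 138), so the splitting field is K = Q(sqrt(186), sqrt(138)). The elements 186, 138, 25668 are all non-squares in Q, so sqrt(186) and sqrt(138) generate independent quadratic extensions. Thus [K:Q] = 4 and Gal(K/Q) is generated by the two order-2 automorphisms sqrt(186) ↦ -sqrt(186) and sqrt(138) ↦ -sqrt(138), giving V_4.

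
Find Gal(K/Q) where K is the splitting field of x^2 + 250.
Gal(K/Q) = Z/2Z (cyclic of order 2)

x^2 + 250 is irreducible over Q since -250 is not a rational square. The splitting field Q(sqrt(-250)) has degree 2 over Q, and its unique nontrivial automorphism is sqrt(-250) ↦ -sqrt(-250). Hence Gal(Q(sqrt(-250))/Q) = Z/2Z.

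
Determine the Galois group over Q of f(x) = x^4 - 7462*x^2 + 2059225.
Gal(K/Q) = Z/2Z (cyclic of order 2)

f factors as (x^2 - 287)(x^2 - 7175), so the splitting field is K = Q(sqrt(287), sqrt(7175)). The squarefree part of 287 is 287 and the squarefree part of 7175 is also 287, so sqrt(287) and sqrt(7175) are both rational multiples of sqrt(287). Hence Q(sqrt(287)) = Q(sqrt(7175)) = Q(sqrt(287)), and the splitting field collapses to a single degree-2 extension with Galois group Z/2Z.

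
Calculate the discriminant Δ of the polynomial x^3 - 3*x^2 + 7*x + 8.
Δ = -4819

For x^3 + a x^2 + b x + c the discriminant is Δ = 18 a b c - 4 a^3 c + a^2 b^2 - 4 b^3 - 27 c^2.
Plug a = -3, b = 7, c = 8:
  18*(-3)*(7)*(8) - 4*(-3)^3*(8) + (-3)^2*(7)^2 - 4*(7)^3 - 27*(8)^2
  = -3024 + (864) + 441 + (-1372) + (-1728)
  = -4819.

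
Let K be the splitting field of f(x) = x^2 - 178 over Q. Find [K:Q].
[K:Q] = 2

The polynomial x^2 - 178 is irreducible over Q since 178 is not a perfect square. Its splitting field is Q(sqrt(178)), which has degree 2 over Q.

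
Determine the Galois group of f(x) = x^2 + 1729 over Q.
Gal(K/Q) = Z/2Z (cyclic of order 2)

x^2 + 1729 is irreducible over Q since -1729 is not a rational square. The splitting field Q(sqrt(-1729)) has degree 2 over Q, and its unique nontrivial automorphism is sqrt(-1729) ↦ -sqrt(-1729). Hence Gal(Q(sqrt(-1729))/Q) = Z/2Z.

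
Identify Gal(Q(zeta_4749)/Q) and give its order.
|Gal(Q(zeta_4749)/Q)| = phi(4749) = 3164; group ≅ (Z/4749Z)^* ≅ Z/2Z × Z/1582Z

The n-th cyclotomic polynomial Φ_4749(x) is the minimal polynomial of zeta_4749 over Q and has degree phi(4749) = 3164. So Q(zeta_4749) is a degree-3164 Galois extension with Galois group (Z/4749Z)^*. By CRT, (Z/4749Z)^* ≅ (Z/3Z)^* × (Z/1583Z)^*. Each prime-power unit group is (Z/3Z)^* ≅ Z/2Z; (Z/1583Z)^* ≅ Z/1582Z. Hence Gal(Q(zeta_4749)/Q) ≅ Z/2Z × Z/1582Z.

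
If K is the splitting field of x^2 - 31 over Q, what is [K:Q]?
[K:Q] = 2

The polynomial x^2 - 31 is irreducible over Q since 31 is not a perfect square. Its splitting field is Q(sqrt(31)), which has degree 2 over Q.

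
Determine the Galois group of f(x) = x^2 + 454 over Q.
Gal(K/Q) = Z/2Z (cyclic of order 2)

x^2 + 454 is irreducible over Q since -454 is not a rational square. The splitting field Q(sqrt(-454)) has degree 2 over Q, and its unique nontrivial automorphism is sqrt(-454) ↦ -sqrt(-454). Hence Gal(Q(sqrt(-454))/Q) = Z/2Z.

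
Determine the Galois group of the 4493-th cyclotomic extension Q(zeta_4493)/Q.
|Gal(Q(zeta_4493)/Q)| = phi(4493) = 4492; group ≅ (Z/4493Z)^* ≅ Z/4492Z

The n-th cyclotomic polynomial Φ_4493(x) is the minimal polynomial of zeta_4493 over Q and has degree phi(4493) = 4492. So Q(zeta_4493) is a degree-4492 Galois extension with Galois group (Z/4493Z)^*. (Z/4493Z)^* is cyclic since 4493 is an odd prime power (or 4). Hence Gal(Q(zeta_4493)/Q) ≅ Z/4492Z.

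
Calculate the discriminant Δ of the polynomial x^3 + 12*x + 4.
Δ = -7344

For a depressed cubic x^3 + p x + q the discriminant is Δ = -4 p^3 - 27 q^2 = -4*(12)^3 - 27*(4)^2 = -6912 - 432 = -7344.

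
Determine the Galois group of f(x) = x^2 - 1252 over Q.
Gal(K/Q) = Z/2Z (cyclic of order 2)

x^2 - 1252 is irreducible over Q since 1252 is not a rational square. The splitting field Q(sqrt(1252)) has degree 2 over Q, and its unique nontrivial automorphism is sqrt(1252) ↦ -sqrt(1252). Hence Gal(Q(sqrt(1252))/Q) = Z/2Z.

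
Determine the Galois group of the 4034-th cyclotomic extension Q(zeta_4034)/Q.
|Gal(Q(zeta_4034)/Q)| = phi(4034) = 2016; group ≅ (Z/4034Z)^* ≅ Z/2016Z

The n-th cyclotomic polynomial Φ_4034(x) is the minimal polynomial of zeta_4034 over Q and has degree phi(4034) = 2016. So Q(zeta_4034) is a degree-2016 Galois extension with Galois group (Z/4034Z)^*. By CRT, (Z/4034Z)^* ≅ (Z/2Z)^* × (Z/2017Z)^*. Each prime-power unit group is (Z/2Z)^* ≅ trivial group (order 1); (Z/2017Z)^* ≅ Z/2016Z. Hence Gal(Q(zeta_4034)/Q) ≅ Z/2016Z.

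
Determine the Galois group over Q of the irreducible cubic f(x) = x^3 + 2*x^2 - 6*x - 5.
Gal(K/Q) = S_3 (symmetric group of order 6)

Compute the discriminant of x^3 + (2)*x^2 + (-6)*x + (-5): Δ = 1573. Since Δ is not a rational square, the Galois group is not contained in A_3; it must be the full S_3 (irreducibility of the cubic rules out anything smaller).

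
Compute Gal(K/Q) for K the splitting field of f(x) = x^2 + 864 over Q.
Gal(K/Q) = Z/2Z (cyclic of order 2)

x^2 + 864 is irreducible over Q since -864 is not a rational square. The splitting field Q(sqrt(-864)) has degree 2 over Q, and its unique nontrivial automorphism is sqrt(-864) ↦ -sqrt(-864). Hence Gal(Q(sqrt(-864))/Q) = Z/2Z.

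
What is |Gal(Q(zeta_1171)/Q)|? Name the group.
|Gal(Q(zeta_1171)/Q)| = phi(1171) = 1170; group ≅ (Z/1171Z)^* ≅ Z/1170Z

The n-th cyclotomic polynomial Φ_1171(x) is the minimal polynomial of zeta_1171 over Q and has degree phi(1171) = 1170. So Q(zeta_1171) is a degree-1170 Galois extension with Galois group (Z/1171Z)^*. (Z/1171Z)^* is cyclic since 1171 is an odd prime power (or 4). Hence Gal(Q(zeta_1171)/Q) ≅ Z/1170Z.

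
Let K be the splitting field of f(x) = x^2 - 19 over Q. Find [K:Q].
[K:Q] = 2

The polynomial x^2 - 19 is irreducible over Q since 19 is not a perfect square. Its splitting field is Q(sqrt(19)), which has degree 2 over Q.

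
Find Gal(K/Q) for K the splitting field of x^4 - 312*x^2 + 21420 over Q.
Gal(K/Q) = V_4 (Klein four-group, Z/2Z × Z/2Z)

f factors as (x^2 - 102)(x^2 - 210), so the splitting field is K = Q(sqrt(102), sqrt(210)). The elements 102, 210, 21420 are all non-squares in Q, so sqrt(102) and sqrt(210) generate independent quadratic extensions. Thus [K:Q] = 4 and Gal(K/Q) is generated by the two order-2 automorphisms sqrt(102) ↦ -sqrt(102) and sqrt(210) ↦ -sqrt(210), giving V_4.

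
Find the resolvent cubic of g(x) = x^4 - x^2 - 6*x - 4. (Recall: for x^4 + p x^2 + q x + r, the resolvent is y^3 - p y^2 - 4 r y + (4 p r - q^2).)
h(y) = y^3 + y^2 + 16*y - 20

Identify coefficients: p = -1, q = -6, r = -4.
Plug into h(y) = y^3 - p y^2 - 4 r y + (4 p r - q^2):
  h(y) = y^3 - (-1) y^2 - 4*(-4) y + (4*(-1)*(-4) - (-6)^2)
       = y^3 + (1) y^2 + (16) y + (-20).
Simplifying: h(y) = y^3 + y^2 + 16*y - 20.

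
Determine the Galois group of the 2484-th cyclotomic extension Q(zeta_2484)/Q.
|Gal(Q(zeta_2484)/Q)| = phi(2484) = 792; group ≅ (Z/2484Z)^* ≅ Z/2Z × Z/18Z × Z/22Z

The n-th cyclotomic polynomial Φ_2484(x) is the minimal polynomial of zeta_2484 over Q and has degree phi(2484) = 792. So Q(zeta_2484) is a degree-792 Galois extension with Galois group (Z/2484Z)^*. By CRT, (Z/2484Z)^* ≅ (Z/4Z)^* × (Z/27Z)^* × (Z/23Z)^*. Each prime-power unit group is (Z/4Z)^* ≅ Z/2Z; (Z/27Z)^* ≅ Z/18Z; (Z/23Z)^* ≅ Z/22Z. Hence Gal(Q(zeta_2484)/Q) ≅ Z/2Z × Z/18Z × Z/22Z.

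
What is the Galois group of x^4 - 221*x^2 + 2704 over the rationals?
Gal(K/Q) = Z/2Z (cyclic of order 2)

f factors as (x^2 - 13)(x^2 - 208), so the splitting field is K = Q(sqrt(13), sqrt(208)). The squarefree part of 13 is 13 and the squarefree part of 208 is also 13, so sqrt(13) and sqrt(208) are both rational multiples of sqrt(13). Hence Q(sqrt(13)) = Q(sqrt(208)) = Q(sqrt(13)), and the splitting field collapses to a single degree-2 extension with Galois group Z/2Z.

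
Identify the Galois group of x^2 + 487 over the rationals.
Gal(K/Q) = Z/2Z (cyclic of order 2)

x^2 + 487 is irreducible over Q since -487 is not a rational square. The splitting field Q(sqrt(-487)) has degree 2 over Q, and its unique nontrivial automorphism is sqrt(-487) ↦ -sqrt(-487). Hence Gal(Q(sqrt(-487))/Q) = Z/2Z.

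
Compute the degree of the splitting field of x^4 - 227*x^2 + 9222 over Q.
[K:Q] = 4

f factors as (x^2 - 53)(x^2 - 174); the splitting field is K = Q(sqrt(53), sqrt(174)). Since 53, 174, and 9222 are all non-squares in Q, the three subfields Q(sqrt(53)), Q(sqrt(174)), Q(sqrt(9222)) are distinct degree-2 extensions, so [K:Q] = 4 (Klein four Galois group).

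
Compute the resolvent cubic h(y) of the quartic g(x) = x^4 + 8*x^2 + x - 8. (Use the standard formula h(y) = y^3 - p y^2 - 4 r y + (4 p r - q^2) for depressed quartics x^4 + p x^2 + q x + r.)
h(y) = y^3 - 8*y^2 + 32*y - 257

Identify coefficients: p = 8, q = 1, r = -8.
Plug into h(y) = y^3 - p y^2 - 4 r y + (4 p r - q^2):
  h(y) = y^3 - (8) y^2 - 4*(-8) y + (4*(8)*(-8) - (1)^2)
       = y^3 + (-8) y^2 + (32) y + (-257).
Simplifying: h(y) = y^3 - 8*y^2 + 32*y - 257.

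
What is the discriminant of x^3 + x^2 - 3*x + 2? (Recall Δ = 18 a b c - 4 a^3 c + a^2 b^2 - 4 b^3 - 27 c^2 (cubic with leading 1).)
Δ = -107

For x^3 + a x^2 + b x + c the discriminant is Δ = 18 a b c - 4 a^3 c + a^2 b^2 - 4 b^3 - 27 c^2.
Plug a = 1, b = -3, c = 2:
  18*(1)*(-3)*(2) - 4*(1)^3*(2) + (1)^2*(-3)^2 - 4*(-3)^3 - 27*(2)^2
  = -108 + (-8) + 9 + (108) + (-108)
  = -107.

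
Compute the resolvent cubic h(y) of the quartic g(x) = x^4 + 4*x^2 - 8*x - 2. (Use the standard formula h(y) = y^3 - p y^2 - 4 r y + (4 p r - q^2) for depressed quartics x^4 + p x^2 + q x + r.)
h(y) = y^3 - 4*y^2 + 8*y - 96

Identify coefficients: p = 4, q = -8, r = -2.
Plug into h(y) = y^3 - p y^2 - 4 r y + (4 p r - q^2):
  h(y) = y^3 - (4) y^2 - 4*(-2) y + (4*(4)*(-2) - (-8)^2)
       = y^3 + (-4) y^2 + (8) y + (-96).
Simplifying: h(y) = y^3 - 4*y^2 + 8*y - 96.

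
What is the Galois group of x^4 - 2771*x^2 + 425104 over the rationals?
Gal(K/Q) = Z/2Z (cyclic of order 2)

f factors as (x^2 - 2608)(x^2 - 163), so the splitting field is K = Q(sqrt(2608), sqrt(163)). The squarefree part of 2608 is 163 and the squarefree part of 163 is also 163, so sqrt(2608) and sqrt(163) are both rational multiples of sqrt(163). Hence Q(sqrt(2608)) = Q(sqrt(163)) = Q(sqrt(163)), and the splitting field collapses to a single degree-2 extension with Galois group Z/2Z.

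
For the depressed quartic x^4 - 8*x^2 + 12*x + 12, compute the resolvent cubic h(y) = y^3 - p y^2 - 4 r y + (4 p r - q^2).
h(y) = y^3 + 8*y^2 - 48*y - 528

Identify coefficients: p = -8, q = 12, r = 12.
Plug into h(y) = y^3 - p y^2 - 4 r y + (4 p r - q^2):
  h(y) = y^3 - (-8) y^2 - 4*(12) y + (4*(-8)*(12) - (12)^2)
       = y^3 + (8) y^2 + (-48) y + (-528).
Simplifying: h(y) = y^3 + 8*y^2 - 48*y - 528.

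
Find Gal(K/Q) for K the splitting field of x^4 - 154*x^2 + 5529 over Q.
Gal(K/Q) = V_4 (Klein four-group, Z/2Z × Z/2Z)

f factors as (x^2 - 97)(x^2 - 57), so the splitting field is K = Q(sqrt(97), sqrt(57)). The elements 97, 57, 5529 are all non-squares in Q, so sqrt(97) and sqrt(57) generate independent quadratic extensions. Thus [K:Q] = 4 and Gal(K/Q) is generated by the two order-2 automorphisms sqrt(97) ↦ -sqrt(97) and sqrt(57) ↦ -sqrt(57), giving V_4.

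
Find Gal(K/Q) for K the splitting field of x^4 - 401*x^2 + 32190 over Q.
Gal(K/Q) = V_4 (Klein four-group, Z/2Z × Z/2Z)

f factors as (x^2 - 111)(x^2 - 290), so the splitting field is K = Q(sqrt(111), sqrt(290)). The elements 111, 290, 32190 are all non-squares in Q, so sqrt(111) and sqrt(290) generate independent quadratic extensions. Thus [K:Q] = 4 and Gal(K/Q) is generated by the two order-2 automorphisms sqrt(111) ↦ -sqrt(111) and sqrt(290) ↦ -sqrt(290), giving V_4.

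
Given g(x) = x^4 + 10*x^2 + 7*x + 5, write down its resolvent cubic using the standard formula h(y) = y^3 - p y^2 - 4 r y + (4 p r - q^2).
h(y) = y^3 - 10*y^2 - 20*y + 151

Identify coefficients: p = 10, q = 7, r = 5.
Plug into h(y) = y^3 - p y^2 - 4 r y + (4 p r - q^2):
  h(y) = y^3 - (10) y^2 - 4*(5) y + (4*(10)*(5) - (7)^2)
       = y^3 + (-10) y^2 + (-20) y + (151).
Simplifying: h(y) = y^3 - 10*y^2 - 20*y + 151.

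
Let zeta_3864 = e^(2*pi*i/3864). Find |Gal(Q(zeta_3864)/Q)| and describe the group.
|Gal(Q(zeta_3864)/Q)| = phi(3864) = 1056; group ≅ (Z/3864Z)^* ≅ Z/2Z × Z/2Z × Z/2Z × Z/6Z × Z/22Z

The n-th cyclotomic polynomial Φ_3864(x) is the minimal polynomial of zeta_3864 over Q and has degree phi(3864) = 1056. So Q(zeta_3864) is a degree-1056 Galois extension with Galois group (Z/3864Z)^*. By CRT, (Z/3864Z)^* ≅ (Z/8Z)^* × (Z/3Z)^* × (Z/7Z)^* × (Z/23Z)^*. Each prime-power unit group is (Z/8Z)^* ≅ Z/2Z × Z/2Z; (Z/3Z)^* ≅ Z/2Z; (Z/7Z)^* ≅ Z/6Z; (Z/23Z)^* ≅ Z/22Z. Hence Gal(Q(zeta_3864)/Q) ≅ Z/2Z × Z/2Z × Z/2Z × Z/6Z × Z/22Z.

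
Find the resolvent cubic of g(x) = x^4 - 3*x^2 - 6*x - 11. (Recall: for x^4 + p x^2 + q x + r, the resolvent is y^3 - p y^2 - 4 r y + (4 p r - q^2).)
h(y) = y^3 + 3*y^2 + 44*y + 96

Identify coefficients: p = -3, q = -6, r = -11.
Plug into h(y) = y^3 - p y^2 - 4 r y + (4 p r - q^2):
  h(y) = y^3 - (-3) y^2 - 4*(-11) y + (4*(-3)*(-11) - (-6)^2)
       = y^3 + (3) y^2 + (44) y + (96).
Simplifying: h(y) = y^3 + 3*y^2 + 44*y + 96.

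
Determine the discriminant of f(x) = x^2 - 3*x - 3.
Δ = 21

For a quadratic a x^2 + b x + c the discriminant is Δ = b^2 - 4ac = (-3)^2 - 4*(1)*(-3) = 9 - (-12) = 21.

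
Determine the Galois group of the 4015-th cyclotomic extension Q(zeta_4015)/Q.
|Gal(Q(zeta_4015)/Q)| = phi(4015) = 2880; group ≅ (Z/4015Z)^* ≅ Z/4Z × Z/10Z × Z/72Z

The n-th cyclotomic polynomial Φ_4015(x) is the minimal polynomial of zeta_4015 over Q and has degree phi(4015) = 2880. So Q(zeta_4015) is a degree-2880 Galois extension with Galois group (Z/4015Z)^*. By CRT, (Z/4015Z)^* ≅ (Z/5Z)^* × (Z/11Z)^* × (Z/73Z)^*. Each prime-power unit group is (Z/5Z)^* ≅ Z/4Z; (Z/11Z)^* ≅ Z/10Z; (Z/73Z)^* ≅ Z/72Z. Hence Gal(Q(zeta_4015)/Q) ≅ Z/4Z × Z/10Z × Z/72Z.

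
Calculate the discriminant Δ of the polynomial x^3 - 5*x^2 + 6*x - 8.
Δ = -1372

For x^3 + a x^2 + b x + c the discriminant is Δ = 18 a b c - 4 a^3 c + a^2 b^2 - 4 b^3 - 27 c^2.
Plug a = -5, b = 6, c = -8:
  18*(-5)*(6)*(-8) - 4*(-5)^3*(-8) + (-5)^2*(6)^2 - 4*(6)^3 - 27*(-8)^2
  = 4320 + (-4000) + 900 + (-864) + (-1728)
  = -1372.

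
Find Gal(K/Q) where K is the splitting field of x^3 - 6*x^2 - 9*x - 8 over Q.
Gal(K/Q) = S_3 (symmetric group of order 6)

Compute the discriminant of x^3 + (-6)*x^2 + (-9)*x + (-8): Δ = -10584. Since Δ is not a rational square, the Galois group is not contained in A_3; it must be the full S_3 (irreducibility of the cubic rules out anything smaller).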